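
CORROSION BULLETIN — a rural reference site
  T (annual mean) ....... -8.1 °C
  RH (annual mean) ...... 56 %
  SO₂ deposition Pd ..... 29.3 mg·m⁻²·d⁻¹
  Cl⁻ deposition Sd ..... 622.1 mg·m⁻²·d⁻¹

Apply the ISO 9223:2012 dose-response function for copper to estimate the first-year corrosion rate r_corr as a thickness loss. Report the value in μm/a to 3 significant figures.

r_corr = 0.329 μm/a

copper: f(T) = +0.126·(T−10) [T≤10 °C] = -2.2806
  Pd branch = 0.0053·Pd^0.26·e^(0.059·RH+f) = 0.03549 μm/a
  Cl⁻ term: 0.01025·622.1^0.27·exp(0.036·56+0.049·-8.1) = 0.2939
  r_corr = 0.03549 + 0.2939 = 0.3294 μm/a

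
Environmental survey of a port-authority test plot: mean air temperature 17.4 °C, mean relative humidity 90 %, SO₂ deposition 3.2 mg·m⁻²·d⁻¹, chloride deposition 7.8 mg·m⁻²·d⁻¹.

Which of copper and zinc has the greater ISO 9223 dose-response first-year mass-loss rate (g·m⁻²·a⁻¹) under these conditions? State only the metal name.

copper

copper: f(T) = -0.080·(T−10) [T>10 °C] = -0.5920
  SO₂ term: 0.0053·3.2^0.26·exp(0.059·90-0.5920) = 0.8028
  Sd branch = 0.01025·Sd^0.27·e^(0.036·RH+0.049·T) = 1.069 μm/a
  sum: 0.8028 + 1.069 → r_corr = 1.872 μm/a
  mass loss = 1.872 μm/a × 8.96 g/cm³ = 16.77 g·m⁻²·a⁻¹
zinc: f(T) = -0.071·(T−10) [T>10 °C] = -0.5254
  SO₂ term: 0.0129·3.2^0.44·exp(0.046·90-0.5254) = 0.7992
  Sd branch = 0.0175·Sd^0.57·e^(0.008·RH+0.085·T) = 0.5088 μm/a
  sum: 0.7992 + 0.5088 → r_corr = 1.308 μm/a
  mass loss = 1.308 μm/a × 7.14 g/cm³ = 9.339 g·m⁻²·a⁻¹
Ordering by g·m⁻²·a⁻¹: copper (16.8) > zinc (9.34)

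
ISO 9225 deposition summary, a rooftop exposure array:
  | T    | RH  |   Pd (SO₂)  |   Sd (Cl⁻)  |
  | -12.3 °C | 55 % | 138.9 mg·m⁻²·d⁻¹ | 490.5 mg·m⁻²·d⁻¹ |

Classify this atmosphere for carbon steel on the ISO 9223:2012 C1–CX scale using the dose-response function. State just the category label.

carbon steel: f(T) = +0.150·(T−10) [T≤10 °C] = -3.3450
  sulphur-dioxide contribution → 2.439 μm/a
  chloride contribution → 17.84 μm/a
  total first-year rate 20.28 μm/a
ISO 9223 Table 2 (carbon steel): 1.3 < 20.3 ≤ 25 μm/a ⇒ C2

C2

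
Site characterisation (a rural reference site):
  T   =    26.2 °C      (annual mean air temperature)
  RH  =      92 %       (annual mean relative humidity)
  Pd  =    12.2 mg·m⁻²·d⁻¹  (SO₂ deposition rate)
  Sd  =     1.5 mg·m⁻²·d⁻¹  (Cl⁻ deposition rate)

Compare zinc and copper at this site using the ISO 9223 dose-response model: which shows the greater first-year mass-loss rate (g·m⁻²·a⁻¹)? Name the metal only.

copper

zinc: f(T) = -0.071·(T−10) [T>10 °C] = -1.1502
  Pd branch = 0.0129·Pd^0.44·e^(0.046·RH+f) = 0.8453 μm/a
  Cl⁻ term: 0.0175·1.5^0.57·exp(0.008·92+0.085·26.2) = 0.4268
  r_corr = 0.8453 + 0.4268 = 1.272 μm/a
  mass loss = 1.272 μm/a × 7.14 g/cm³ = 9.083 g·m⁻²·a⁻¹
copper: f(T) = -0.080·(T−10) [T>10 °C] = -1.2960
  Pd branch = 0.0053·Pd^0.26·e^(0.059·RH+f) = 0.6328 μm/a
  Sd branch = 0.01025·Sd^0.27·e^(0.036·RH+0.049·T) = 1.133 μm/a
  sum: 0.6328 + 1.133 → r_corr = 1.766 μm/a
  mass loss = 1.766 μm/a × 8.96 g/cm³ = 15.82 g·m⁻²·a⁻¹
Ordering by g·m⁻²·a⁻¹: copper (15.8) > zinc (9.08)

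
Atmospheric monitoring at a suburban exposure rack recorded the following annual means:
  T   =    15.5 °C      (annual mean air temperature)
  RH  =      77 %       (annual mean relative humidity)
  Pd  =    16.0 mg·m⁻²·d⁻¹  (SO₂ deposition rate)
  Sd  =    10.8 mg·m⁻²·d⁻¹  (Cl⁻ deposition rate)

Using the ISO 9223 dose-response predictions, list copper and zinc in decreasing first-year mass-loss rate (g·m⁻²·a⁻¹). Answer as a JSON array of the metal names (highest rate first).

["copper", "zinc"]

copper: temperature factor f = -0.080·(5.5) = -0.4400
  sulphur-dioxide contribution → 0.6596 μm/a
  chloride contribution → 0.666 μm/a
  total first-year rate 1.326 μm/a
  mass loss = 1.326 μm/a × 8.96 g/cm³ = 11.88 g·m⁻²·a⁻¹
zinc: temperature factor f = -0.071·(5.5) = -0.3905
  sulphur-dioxide contribution → 1.021 μm/a
  chloride contribution → 0.4697 μm/a
  ⇒ r_corr(zinc) = 1.491 μm/a
  mass loss = 1.491 μm/a × 7.14 g/cm³ = 10.64 g·m⁻²·a⁻¹
Ordering by g·m⁻²·a⁻¹: copper (11.9) > zinc (10.6)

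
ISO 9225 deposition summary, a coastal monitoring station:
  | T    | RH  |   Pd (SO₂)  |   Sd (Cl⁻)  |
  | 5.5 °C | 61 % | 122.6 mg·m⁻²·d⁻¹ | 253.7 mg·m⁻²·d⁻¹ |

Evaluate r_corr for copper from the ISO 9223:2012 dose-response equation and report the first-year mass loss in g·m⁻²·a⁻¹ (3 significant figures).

copper: f(T) = +0.126·(T−10) [T≤10 °C] = -0.5670
  sulphur-dioxide contribution → 0.3838 μm/a
  chloride contribution → 0.5378 μm/a
  total first-year rate 0.9216 μm/a
Convert to mass loss: 0.9216 μm/a × 8.96 g/cm³ = 8.257 g·m⁻²·a⁻¹

r_corr = 8.26 g·m⁻²·a⁻¹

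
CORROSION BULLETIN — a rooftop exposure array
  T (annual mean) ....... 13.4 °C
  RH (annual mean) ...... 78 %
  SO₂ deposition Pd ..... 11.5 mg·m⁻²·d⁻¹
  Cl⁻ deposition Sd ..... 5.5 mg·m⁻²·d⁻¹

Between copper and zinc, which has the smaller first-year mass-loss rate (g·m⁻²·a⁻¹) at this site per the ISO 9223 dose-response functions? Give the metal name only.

copper: f(T) = -0.080·(T−10) [T>10 °C] = -0.2720
  SO₂ term: 0.0053·11.5^0.26·exp(0.059·78-0.2720) = 0.7595
  Cl⁻ term: 0.01025·5.5^0.27·exp(0.036·78+0.049·13.4) = 0.5191
  sum: 0.7595 + 0.5191 → r_corr = 1.279 μm/a
  mass loss = 1.279 μm/a × 8.96 g/cm³ = 11.46 g·m⁻²·a⁻¹
zinc: temperature factor f = -0.071·(3.4) = -0.2414
  Pd branch = 0.0129·Pd^0.44·e^(0.046·RH+f) = 1.073 μm/a
  Sd branch = 0.0175·Sd^0.57·e^(0.008·RH+0.085·T) = 0.2696 μm/a
  r_corr = 1.073 + 0.2696 = 1.343 μm/a
  mass loss = 1.343 μm/a × 7.14 g/cm³ = 9.588 g·m⁻²·a⁻¹
Ordering by g·m⁻²·a⁻¹: copper (11.5) > zinc (9.59)

zinc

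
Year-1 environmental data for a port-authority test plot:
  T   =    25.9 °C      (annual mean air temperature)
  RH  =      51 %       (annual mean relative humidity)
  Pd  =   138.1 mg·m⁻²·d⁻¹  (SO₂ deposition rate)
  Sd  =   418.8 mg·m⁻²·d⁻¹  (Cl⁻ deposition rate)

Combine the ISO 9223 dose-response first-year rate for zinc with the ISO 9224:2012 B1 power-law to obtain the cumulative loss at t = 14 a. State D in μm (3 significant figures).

zinc: temperature factor f = -0.071·(15.9) = -1.1289
  SO₂ term: 0.0129·138.1^0.44·exp(0.046·51-1.1289) = 0.3809
  Sd branch = 0.0175·Sd^0.57·e^(0.008·RH+0.085·T) = 7.428 μm/a
  sum: 0.3809 + 7.428 → r_corr = 7.809 μm/a
Power-law: D(14) = r_corr · 14^0.813
  D(14) = 7.809 × 14^0.813 = 7.809 × 8.547 = 66.74 μm

D(14) = 66.7 μm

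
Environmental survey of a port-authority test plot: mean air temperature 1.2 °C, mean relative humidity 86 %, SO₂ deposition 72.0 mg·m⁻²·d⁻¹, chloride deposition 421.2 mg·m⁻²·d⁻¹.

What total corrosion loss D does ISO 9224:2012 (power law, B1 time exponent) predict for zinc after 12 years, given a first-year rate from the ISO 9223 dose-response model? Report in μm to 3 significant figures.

D(12) = 33.0 μm

zinc: f(T) = +0.038·(T−10) [T≤10 °C] = -0.3344
  Pd branch = 0.0129·Pd^0.44·e^(0.046·RH+f) = 3.167 μm/a
  Sd branch = 0.0175·Sd^0.57·e^(0.008·RH+0.085·T) = 1.208 μm/a
  r_corr = 3.167 + 1.208 = 4.375 μm/a
Power-law: D(12) = r_corr · 12^0.813
  D(12) = 4.375 × 12^0.813 = 4.375 × 7.54 = 32.99 μm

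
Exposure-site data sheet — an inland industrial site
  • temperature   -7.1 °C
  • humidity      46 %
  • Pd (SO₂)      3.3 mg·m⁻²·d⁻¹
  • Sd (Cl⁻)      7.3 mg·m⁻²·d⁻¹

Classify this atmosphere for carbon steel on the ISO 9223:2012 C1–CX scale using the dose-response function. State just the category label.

C2

carbon steel: temperature factor f = +0.150·(-17.1) = -2.5650
  Pd branch = 1.77·Pd^0.52·e^(0.02·RH+f) = 0.6356 μm/a
  Cl⁻ term: 0.102·7.3^0.62·exp(0.033·46+0.04·-7.1) = 1.202
  r_corr = 0.6356 + 1.202 = 1.837 μm/a
Category bounds: 1.3…25 μm/a bracket r_corr ⇒ C2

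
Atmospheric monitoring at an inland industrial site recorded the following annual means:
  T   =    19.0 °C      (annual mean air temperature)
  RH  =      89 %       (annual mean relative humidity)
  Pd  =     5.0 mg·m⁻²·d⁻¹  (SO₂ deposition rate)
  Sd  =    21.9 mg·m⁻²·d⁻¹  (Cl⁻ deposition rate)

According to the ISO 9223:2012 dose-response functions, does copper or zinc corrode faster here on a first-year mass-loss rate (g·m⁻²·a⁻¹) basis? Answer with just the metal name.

copper

copper: f(T) = -0.080·(T−10) [T>10 °C] = -0.7200
  sulphur-dioxide contribution → 0.7478 μm/a
  chloride contribution → 1.474 μm/a
  total first-year rate 2.222 μm/a
  mass loss = 2.222 μm/a × 8.96 g/cm³ = 19.91 g·m⁻²·a⁻¹
zinc: f(T) = -0.071·(T−10) [T>10 °C] = -0.6390
  sulphur-dioxide contribution → 0.8291 μm/a
  chloride contribution → 1.042 μm/a
  total first-year rate 1.871 μm/a
  mass loss = 1.871 μm/a × 7.14 g/cm³ = 13.36 g·m⁻²·a⁻¹
Ordering by g·m⁻²·a⁻¹: copper (19.9) > zinc (13.4)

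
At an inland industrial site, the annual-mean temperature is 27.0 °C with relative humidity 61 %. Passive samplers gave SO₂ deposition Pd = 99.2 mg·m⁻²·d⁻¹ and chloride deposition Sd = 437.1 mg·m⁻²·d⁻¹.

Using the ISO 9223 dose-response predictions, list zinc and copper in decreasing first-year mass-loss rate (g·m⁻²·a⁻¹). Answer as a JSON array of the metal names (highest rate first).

zinc: T>10 °C ⇒ hinge -0.071·(27.0−10) = -1.2070
  SO₂ term: 0.0129·99.2^0.44·exp(0.046·61-1.2070) = 0.4825
  Cl⁻ term: 0.0175·437.1^0.57·exp(0.008·61+0.085·27.0) = 9.053
  sum: 0.4825 + 9.053 → r_corr = 9.536 μm/a
  mass loss = 9.536 μm/a × 7.14 g/cm³ = 68.09 g·m⁻²·a⁻¹
copper: T>10 °C ⇒ hinge -0.080·(27.0−10) = -1.3600
  SO₂ term: 0.0053·99.2^0.26·exp(0.059·61-1.3600) = 0.1643
  Cl⁻ term: 0.01025·437.1^0.27·exp(0.036·61+0.049·27.0) = 1.786
  sum: 0.1643 + 1.786 → r_corr = 1.951 μm/a
  mass loss = 1.951 μm/a × 8.96 g/cm³ = 17.48 g·m⁻²·a⁻¹
Ordering by g·m⁻²·a⁻¹: zinc (68.1) > copper (17.5)

["zinc", "copper"]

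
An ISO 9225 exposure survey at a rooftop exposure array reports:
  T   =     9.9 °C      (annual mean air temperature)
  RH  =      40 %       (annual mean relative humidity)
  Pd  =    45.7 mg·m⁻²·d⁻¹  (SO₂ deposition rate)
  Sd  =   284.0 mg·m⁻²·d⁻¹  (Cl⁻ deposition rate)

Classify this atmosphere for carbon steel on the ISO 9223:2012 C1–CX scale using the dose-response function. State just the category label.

carbon steel: f(T) = +0.150·(T−10) [T≤10 °C] = -0.0150
  SO₂ term: 1.77·45.7^0.52·exp(0.02·40-0.0150) = 28.32
  Sd branch = 0.102·Sd^0.62·e^(0.033·RH+0.04·T) = 18.83 μm/a
  sum: 28.32 + 18.83 → r_corr = 47.15 μm/a
Category bounds: 25…50 μm/a bracket r_corr ⇒ C3

C3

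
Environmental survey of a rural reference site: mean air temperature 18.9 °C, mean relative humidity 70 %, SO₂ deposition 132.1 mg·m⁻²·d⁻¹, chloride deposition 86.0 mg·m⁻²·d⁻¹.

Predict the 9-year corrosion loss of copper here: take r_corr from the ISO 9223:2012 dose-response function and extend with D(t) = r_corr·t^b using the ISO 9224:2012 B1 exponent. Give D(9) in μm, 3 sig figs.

copper: temperature factor f = -0.080·(8.9) = -0.7120
  Pd branch = 0.0053·Pd^0.26·e^(0.059·RH+f) = 0.5756 μm/a
  Sd branch = 0.01025·Sd^0.27·e^(0.036·RH+0.049·T) = 1.071 μm/a
  r_corr = 0.5756 + 1.071 = 1.646 μm/a
Power-law: D(9) = r_corr · 9^0.667
  D(9) = 1.646 × 9^0.667 = 1.646 × 4.33 = 7.128 μm

D(9) = 7.13 μm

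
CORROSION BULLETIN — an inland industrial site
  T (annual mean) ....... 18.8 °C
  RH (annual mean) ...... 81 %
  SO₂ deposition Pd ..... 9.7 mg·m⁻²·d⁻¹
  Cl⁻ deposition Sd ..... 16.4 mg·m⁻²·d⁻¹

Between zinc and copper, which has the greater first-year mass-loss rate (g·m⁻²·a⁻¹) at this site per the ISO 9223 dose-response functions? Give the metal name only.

copper

zinc: temperature factor f = -0.071·(8.8) = -0.6248
  Pd branch = 0.0129·Pd^0.44·e^(0.046·RH+f) = 0.7791 μm/a
  Sd branch = 0.0175·Sd^0.57·e^(0.008·RH+0.085·T) = 0.8146 μm/a
  r_corr = 0.7791 + 0.8146 = 1.594 μm/a
  mass loss = 1.594 μm/a × 7.14 g/cm³ = 11.38 g·m⁻²·a⁻¹
copper: temperature factor f = -0.080·(8.8) = -0.7040
  SO₂ term: 0.0053·9.7^0.26·exp(0.059·81-0.7040) = 0.5631
  Cl⁻ term: 0.01025·16.4^0.27·exp(0.036·81+0.049·18.8) = 1.012
  sum: 0.5631 + 1.012 → r_corr = 1.575 μm/a
  mass loss = 1.575 μm/a × 8.96 g/cm³ = 14.11 g·m⁻²·a⁻¹
Ordering by g·m⁻²·a⁻¹: copper (14.1) > zinc (11.4)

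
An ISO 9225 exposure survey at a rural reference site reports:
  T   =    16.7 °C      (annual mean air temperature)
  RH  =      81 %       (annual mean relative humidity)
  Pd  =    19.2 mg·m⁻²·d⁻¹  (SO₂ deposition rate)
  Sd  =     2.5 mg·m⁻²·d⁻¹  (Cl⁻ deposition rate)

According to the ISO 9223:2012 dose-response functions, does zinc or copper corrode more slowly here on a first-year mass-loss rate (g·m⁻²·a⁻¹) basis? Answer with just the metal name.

zinc

zinc: temperature factor f = -0.071·(6.7) = -0.4757
  sulphur-dioxide contribution → 1.221 μm/a
  chloride contribution → 0.2332 μm/a
  total first-year rate 1.455 μm/a
  mass loss = 1.455 μm/a × 7.14 g/cm³ = 10.39 g·m⁻²·a⁻¹
copper: T>10 °C ⇒ hinge -0.080·(16.7−10) = -0.5360
  sulphur-dioxide contribution → 0.7955 μm/a
  chloride contribution → 0.5495 μm/a
  ⇒ r_corr(copper) = 1.345 μm/a
  mass loss = 1.345 μm/a × 8.96 g/cm³ = 12.05 g·m⁻²·a⁻¹
Ordering by g·m⁻²·a⁻¹: copper (12.1) > zinc (10.4)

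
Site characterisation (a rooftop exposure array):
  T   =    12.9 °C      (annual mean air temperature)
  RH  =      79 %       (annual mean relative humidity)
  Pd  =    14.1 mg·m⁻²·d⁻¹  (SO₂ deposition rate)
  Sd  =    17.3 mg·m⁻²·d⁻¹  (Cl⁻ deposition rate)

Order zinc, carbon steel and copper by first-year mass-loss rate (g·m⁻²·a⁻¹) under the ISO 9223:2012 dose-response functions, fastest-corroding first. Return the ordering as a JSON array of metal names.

["carbon steel", "copper", "zinc"]

zinc: T>10 °C ⇒ hinge -0.071·(12.9−10) = -0.2059
  Pd branch = 0.0129·Pd^0.44·e^(0.046·RH+f) = 1.274 μm/a
  Sd branch = 0.0175·Sd^0.57·e^(0.008·RH+0.085·T) = 0.5005 μm/a
  sum: 1.274 + 0.5005 → r_corr = 1.774 μm/a
  mass loss = 1.774 μm/a × 7.14 g/cm³ = 12.67 g·m⁻²·a⁻¹
carbon steel: temperature factor f = -0.054·(2.9) = -0.1566
  SO₂ term: 1.77·14.1^0.52·exp(0.02·79-0.1566) = 29.09
  Cl⁻ term: 0.102·17.3^0.62·exp(0.033·79+0.04·12.9) = 13.57
  r_corr = 29.09 + 13.57 = 42.66 μm/a
  mass loss = 42.66 μm/a × 7.85 g/cm³ = 334.9 g·m⁻²·a⁻¹
copper: T>10 °C ⇒ hinge -0.080·(12.9−10) = -0.2320
  SO₂ term: 0.0053·14.1^0.26·exp(0.059·79-0.2320) = 0.8842
  Sd branch = 0.01025·Sd^0.27·e^(0.036·RH+0.049·T) = 0.7156 μm/a
  r_corr = 0.8842 + 0.7156 = 1.6 μm/a
  mass loss = 1.6 μm/a × 8.96 g/cm³ = 14.33 g·m⁻²·a⁻¹
Ordering by g·m⁻²·a⁻¹: carbon steel (335) > copper (14.3) > zinc (12.7)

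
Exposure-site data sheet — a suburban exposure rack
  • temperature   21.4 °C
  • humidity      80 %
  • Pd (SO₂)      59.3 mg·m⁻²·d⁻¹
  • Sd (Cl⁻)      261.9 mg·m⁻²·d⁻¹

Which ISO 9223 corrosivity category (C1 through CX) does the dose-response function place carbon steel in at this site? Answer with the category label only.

carbon steel: T>10 °C ⇒ hinge -0.054·(21.4−10) = -0.6156
  Pd branch = 1.77·Pd^0.52·e^(0.02·RH+f) = 39.58 μm/a
  Cl⁻ term: 0.102·261.9^0.62·exp(0.033·80+0.04·21.4) = 106.2
  r_corr = 39.58 + 106.2 = 145.8 μm/a
146 μm/a falls in (80, 200] for carbon steel → category C5

C5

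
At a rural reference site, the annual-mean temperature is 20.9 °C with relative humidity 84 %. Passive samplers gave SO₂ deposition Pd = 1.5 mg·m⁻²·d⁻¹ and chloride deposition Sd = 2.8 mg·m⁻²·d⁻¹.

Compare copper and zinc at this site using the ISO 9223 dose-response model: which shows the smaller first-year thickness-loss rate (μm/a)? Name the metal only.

zinc

copper: temperature factor f = -0.080·(10.9) = -0.8720
  Pd branch = 0.0053·Pd^0.26·e^(0.059·RH+f) = 0.3497 μm/a
  Sd branch = 0.01025·Sd^0.27·e^(0.036·RH+0.049·T) = 0.7754 μm/a
  r_corr = 0.3497 + 0.7754 = 1.125 μm/a
zinc: temperature factor f = -0.071·(10.9) = -0.7739
  Pd branch = 0.0129·Pd^0.44·e^(0.046·RH+f) = 0.3389 μm/a
  Cl⁻ term: 0.0175·2.8^0.57·exp(0.008·84+0.085·20.9) = 0.3642
  sum: 0.3389 + 0.3642 → r_corr = 0.7031 μm/a
Ordering by μm/a: copper (1.13) > zinc (0.703)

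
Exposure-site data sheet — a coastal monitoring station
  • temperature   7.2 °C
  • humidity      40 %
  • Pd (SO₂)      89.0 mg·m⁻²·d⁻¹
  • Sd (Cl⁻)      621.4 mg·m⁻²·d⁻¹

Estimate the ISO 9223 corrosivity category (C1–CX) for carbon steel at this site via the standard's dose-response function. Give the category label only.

carbon steel: f(T) = +0.150·(T−10) [T≤10 °C] = -0.4200
  sulphur-dioxide contribution → 26.71 μm/a
  chloride contribution → 27.47 μm/a
  total first-year rate 54.18 μm/a
ISO 9223 Table 2 (carbon steel): 50 < 54.2 ≤ 80 μm/a ⇒ C4

C4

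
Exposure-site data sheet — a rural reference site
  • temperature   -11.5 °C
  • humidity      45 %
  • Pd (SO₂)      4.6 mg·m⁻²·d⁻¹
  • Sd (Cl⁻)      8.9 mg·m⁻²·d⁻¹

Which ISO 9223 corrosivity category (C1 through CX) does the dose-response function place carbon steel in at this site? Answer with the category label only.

C2

carbon steel: T≤10 °C ⇒ hinge +0.150·(-11.5−10) = -3.2250
  sulphur-dioxide contribution → 0.3827 μm/a
  chloride contribution → 1.102 μm/a
  total first-year rate 1.485 μm/a
Category bounds: 1.3…25 μm/a bracket r_corr ⇒ C2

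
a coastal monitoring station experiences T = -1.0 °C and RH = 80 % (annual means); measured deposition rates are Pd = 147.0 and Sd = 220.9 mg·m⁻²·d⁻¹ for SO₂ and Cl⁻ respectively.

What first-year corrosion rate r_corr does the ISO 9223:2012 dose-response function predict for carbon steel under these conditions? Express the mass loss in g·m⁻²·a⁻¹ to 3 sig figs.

carbon steel: f(T) = +0.150·(T−10) [T≤10 °C] = -1.6500
  Pd branch = 1.77·Pd^0.52·e^(0.02·RH+f) = 22.56 μm/a
  Cl⁻ term: 0.102·220.9^0.62·exp(0.033·80+0.04·-1.0) = 39.01
  r_corr = 22.56 + 39.01 = 61.57 μm/a
Convert to mass loss: 61.57 μm/a × 7.85 g/cm³ = 483.3 g·m⁻²·a⁻¹

r_corr = 483 g·m⁻²·a⁻¹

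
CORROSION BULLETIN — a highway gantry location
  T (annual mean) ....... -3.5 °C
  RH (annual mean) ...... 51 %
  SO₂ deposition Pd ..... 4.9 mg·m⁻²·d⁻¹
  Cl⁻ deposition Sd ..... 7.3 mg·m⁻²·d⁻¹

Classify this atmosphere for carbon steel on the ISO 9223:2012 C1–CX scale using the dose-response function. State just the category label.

C2

carbon steel: temperature factor f = +0.150·(-13.5) = -2.0250
  SO₂ term: 1.77·4.9^0.52·exp(0.02·51-2.0250) = 1.481
  Sd branch = 0.102·Sd^0.62·e^(0.033·RH+0.04·T) = 1.637 μm/a
  sum: 1.481 + 1.637 → r_corr = 3.117 μm/a
3.12 μm/a falls in (1.3, 25] for carbon steel → category C2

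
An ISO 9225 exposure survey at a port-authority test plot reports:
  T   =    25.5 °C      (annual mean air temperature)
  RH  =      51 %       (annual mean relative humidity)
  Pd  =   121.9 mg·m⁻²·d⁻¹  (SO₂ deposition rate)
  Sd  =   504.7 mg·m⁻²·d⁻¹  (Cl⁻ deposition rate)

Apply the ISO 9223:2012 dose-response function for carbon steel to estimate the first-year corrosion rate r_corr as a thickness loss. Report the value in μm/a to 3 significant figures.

carbon steel: temperature factor f = -0.054·(15.5) = -0.8370
  Pd branch = 1.77·Pd^0.52·e^(0.02·RH+f) = 25.83 μm/a
  Cl⁻ term: 0.102·504.7^0.62·exp(0.033·51+0.04·25.5) = 72.17
  sum: 25.83 + 72.17 → r_corr = 98.01 μm/a

r_corr = 98.0 μm/a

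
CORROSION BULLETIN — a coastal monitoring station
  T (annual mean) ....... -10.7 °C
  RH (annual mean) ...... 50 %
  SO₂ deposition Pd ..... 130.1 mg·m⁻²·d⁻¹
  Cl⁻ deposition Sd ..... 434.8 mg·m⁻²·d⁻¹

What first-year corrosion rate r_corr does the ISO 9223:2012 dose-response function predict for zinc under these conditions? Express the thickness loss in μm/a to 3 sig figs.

r_corr = 0.834 μm/a

zinc: f(T) = +0.038·(T−10) [T≤10 °C] = -0.7866
  sulphur-dioxide contribution → 0.499 μm/a
  chloride contribution → 0.3354 μm/a
  total first-year rate 0.8345 μm/a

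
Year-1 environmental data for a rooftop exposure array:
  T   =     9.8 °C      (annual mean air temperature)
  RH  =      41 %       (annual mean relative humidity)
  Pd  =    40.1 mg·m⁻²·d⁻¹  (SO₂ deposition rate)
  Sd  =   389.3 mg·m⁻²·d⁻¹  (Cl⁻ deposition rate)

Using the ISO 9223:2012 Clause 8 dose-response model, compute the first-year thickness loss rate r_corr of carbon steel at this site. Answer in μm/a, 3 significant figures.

carbon steel: temperature factor f = +0.150·(-0.2) = -0.0300
  SO₂ term: 1.77·40.1^0.52·exp(0.02·41-0.0300) = 26.59
  Sd branch = 0.102·Sd^0.62·e^(0.033·RH+0.04·T) = 23.57 μm/a
  sum: 26.59 + 23.57 → r_corr = 50.16 μm/a

r_corr = 50.2 μm/a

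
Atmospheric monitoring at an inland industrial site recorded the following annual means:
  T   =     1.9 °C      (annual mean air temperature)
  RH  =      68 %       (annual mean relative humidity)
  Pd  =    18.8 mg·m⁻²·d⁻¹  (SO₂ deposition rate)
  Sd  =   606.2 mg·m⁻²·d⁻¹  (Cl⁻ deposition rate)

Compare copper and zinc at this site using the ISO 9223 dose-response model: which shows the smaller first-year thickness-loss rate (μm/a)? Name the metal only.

copper: temperature factor f = +0.126·(-8.1) = -1.0206
  Pd branch = 0.0053·Pd^0.26·e^(0.059·RH+f) = 0.2263 μm/a
  Cl⁻ term: 0.01025·606.2^0.27·exp(0.036·68+0.049·1.9) = 0.7339
  r_corr = 0.2263 + 0.7339 = 0.9602 μm/a
zinc: T≤10 °C ⇒ hinge +0.038·(1.9−10) = -0.3078
  Pd branch = 0.0129·Pd^0.44·e^(0.046·RH+f) = 0.7871 μm/a
  Cl⁻ term: 0.0175·606.2^0.57·exp(0.008·68+0.085·1.9) = 1.366
  r_corr = 0.7871 + 1.366 = 2.153 μm/a
Ordering by μm/a: zinc (2.15) > copper (0.96)

copper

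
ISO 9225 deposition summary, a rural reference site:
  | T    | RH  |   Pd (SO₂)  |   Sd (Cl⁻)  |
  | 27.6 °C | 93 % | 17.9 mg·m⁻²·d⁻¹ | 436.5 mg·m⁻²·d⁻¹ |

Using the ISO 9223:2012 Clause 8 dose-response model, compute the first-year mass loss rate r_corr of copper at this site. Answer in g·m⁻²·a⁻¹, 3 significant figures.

r_corr = 58.1 g·m⁻²·a⁻¹

copper: temperature factor f = -0.080·(17.6) = -1.4080
  SO₂ term: 0.0053·17.9^0.26·exp(0.059·93-1.4080) = 0.663
  Cl⁻ term: 0.01025·436.5^0.27·exp(0.036·93+0.049·27.6) = 5.819
  sum: 0.663 + 5.819 → r_corr = 6.482 μm/a
Convert to mass loss: 6.482 μm/a × 8.96 g/cm³ = 58.08 g·m⁻²·a⁻¹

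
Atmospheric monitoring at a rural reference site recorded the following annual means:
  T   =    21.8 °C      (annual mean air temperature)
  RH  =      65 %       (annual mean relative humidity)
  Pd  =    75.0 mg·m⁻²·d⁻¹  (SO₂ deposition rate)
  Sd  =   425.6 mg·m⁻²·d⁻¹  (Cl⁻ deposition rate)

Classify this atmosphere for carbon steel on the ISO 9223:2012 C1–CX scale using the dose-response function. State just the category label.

carbon steel: T>10 °C ⇒ hinge -0.054·(21.8−10) = -0.6372
  sulphur-dioxide contribution → 32.42 μm/a
  chloride contribution → 88.89 μm/a
  total first-year rate 121.3 μm/a
ISO 9223 Table 2 (carbon steel): 80 < 121 ≤ 200 μm/a ⇒ C5

C5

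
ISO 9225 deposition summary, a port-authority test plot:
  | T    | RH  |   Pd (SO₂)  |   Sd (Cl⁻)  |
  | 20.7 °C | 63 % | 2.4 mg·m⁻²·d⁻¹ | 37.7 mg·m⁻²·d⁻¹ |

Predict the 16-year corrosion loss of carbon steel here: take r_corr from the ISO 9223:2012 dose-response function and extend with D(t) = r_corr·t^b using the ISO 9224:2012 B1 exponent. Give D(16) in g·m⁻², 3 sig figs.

carbon steel: f(T) = -0.054·(T−10) [T>10 °C] = -0.5778
  sulphur-dioxide contribution → 5.52 μm/a
  chloride contribution → 17.72 μm/a
  ⇒ r_corr(carbon steel) = 23.24 μm/a
ISO 9224: D(t) = r_corr · t^b with b = 0.523 (carbon steel, B1)
  D(16) = 23.24 × 16^0.523 = 23.24 × 4.263 = 99.08 μm
  Mass loss = 99.08 μm × 7.85 g/cm³ = 777.7 g·m⁻²

D(16) = 778 g·m⁻²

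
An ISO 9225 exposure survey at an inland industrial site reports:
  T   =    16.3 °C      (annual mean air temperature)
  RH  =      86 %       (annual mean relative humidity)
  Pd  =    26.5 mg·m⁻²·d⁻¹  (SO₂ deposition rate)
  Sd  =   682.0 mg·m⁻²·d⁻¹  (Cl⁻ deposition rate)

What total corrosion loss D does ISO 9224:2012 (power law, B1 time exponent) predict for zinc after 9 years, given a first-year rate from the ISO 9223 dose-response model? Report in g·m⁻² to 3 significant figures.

zinc: f(T) = -0.071·(T−10) [T>10 °C] = -0.4473
  sulphur-dioxide contribution → 1.822 μm/a
  chloride contribution → 5.739 μm/a
  ⇒ r_corr(zinc) = 7.561 μm/a
Long-term exponent b (ISO 9224 Table 2, B1) = 0.813
  D(9) = 7.561 × 9^0.813 = 7.561 × 5.968 = 45.12 μm
  Mass loss = 45.12 μm × 7.14 g/cm³ = 322.2 g·m⁻²

D(9) = 322 g·m⁻²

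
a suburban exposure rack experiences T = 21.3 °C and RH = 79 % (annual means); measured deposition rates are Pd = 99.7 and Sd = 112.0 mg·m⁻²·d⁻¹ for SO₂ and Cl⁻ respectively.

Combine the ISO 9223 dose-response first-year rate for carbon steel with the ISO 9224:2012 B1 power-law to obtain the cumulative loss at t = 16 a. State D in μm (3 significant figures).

D(16) = 476 μm

carbon steel: temperature factor f = -0.054·(11.3) = -0.6102
  Pd branch = 1.77·Pd^0.52·e^(0.02·RH+f) = 51.11 μm/a
  Sd branch = 0.102·Sd^0.62·e^(0.033·RH+0.04·T) = 60.44 μm/a
  sum: 51.11 + 60.44 → r_corr = 111.5 μm/a
Power-law: D(16) = r_corr · 16^0.523
  D(16) = 111.5 × 16^0.523 = 111.5 × 4.263 = 475.6 μm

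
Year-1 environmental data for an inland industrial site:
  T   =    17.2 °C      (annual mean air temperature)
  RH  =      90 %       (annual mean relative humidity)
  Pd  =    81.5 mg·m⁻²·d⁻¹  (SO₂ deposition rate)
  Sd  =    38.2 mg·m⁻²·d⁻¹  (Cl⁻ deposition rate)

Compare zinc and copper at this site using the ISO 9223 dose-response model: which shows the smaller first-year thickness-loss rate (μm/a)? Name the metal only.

zinc: T>10 °C ⇒ hinge -0.071·(17.2−10) = -0.5112
  SO₂ term: 0.0129·81.5^0.44·exp(0.046·90-0.5112) = 3.369
  Cl⁻ term: 0.0175·38.2^0.57·exp(0.008·90+0.085·17.2) = 1.237
  r_corr = 3.369 + 1.237 = 4.606 μm/a
copper: temperature factor f = -0.080·(7.2) = -0.5760
  SO₂ term: 0.0053·81.5^0.26·exp(0.059·90-0.5760) = 1.893
  Sd branch = 0.01025·Sd^0.27·e^(0.036·RH+0.049·T) = 1.626 μm/a
  r_corr = 1.893 + 1.626 = 3.519 μm/a
Ordering by μm/a: zinc (4.61) > copper (3.52)

copper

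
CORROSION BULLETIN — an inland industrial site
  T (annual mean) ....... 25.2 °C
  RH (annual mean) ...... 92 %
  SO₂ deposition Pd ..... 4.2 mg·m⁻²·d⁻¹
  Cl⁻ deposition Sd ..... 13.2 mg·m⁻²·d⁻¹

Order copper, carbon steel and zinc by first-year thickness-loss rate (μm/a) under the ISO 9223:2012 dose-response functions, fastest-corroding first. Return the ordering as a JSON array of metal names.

["carbon steel", "copper", "zinc"]

copper: T>10 °C ⇒ hinge -0.080·(25.2−10) = -1.2160
  SO₂ term: 0.0053·4.2^0.26·exp(0.059·92-1.2160) = 0.5195
  Cl⁻ term: 0.01025·13.2^0.27·exp(0.036·92+0.049·25.2) = 1.941
  sum: 0.5195 + 1.941 → r_corr = 2.46 μm/a
carbon steel: T>10 °C ⇒ hinge -0.054·(25.2−10) = -0.8208
  Pd branch = 1.77·Pd^0.52·e^(0.02·RH+f) = 10.34 μm/a
  Cl⁻ term: 0.102·13.2^0.62·exp(0.033·92+0.04·25.2) = 28.82
  sum: 10.34 + 28.82 → r_corr = 39.16 μm/a
zinc: f(T) = -0.071·(T−10) [T>10 °C] = -1.0792
  SO₂ term: 0.0129·4.2^0.44·exp(0.046·92-1.0792) = 0.5676
  Cl⁻ term: 0.0175·13.2^0.57·exp(0.008·92+0.085·25.2) = 1.354
  sum: 0.5676 + 1.354 → r_corr = 1.922 μm/a
Ordering by μm/a: carbon steel (39.2) > copper (2.46) > zinc (1.92)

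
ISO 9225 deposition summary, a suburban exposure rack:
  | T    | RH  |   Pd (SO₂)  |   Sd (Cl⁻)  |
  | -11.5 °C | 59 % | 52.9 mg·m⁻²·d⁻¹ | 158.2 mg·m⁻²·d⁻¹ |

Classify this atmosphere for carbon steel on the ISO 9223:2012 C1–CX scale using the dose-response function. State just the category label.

carbon steel: temperature factor f = +0.150·(-21.5) = -3.2250
  sulphur-dioxide contribution → 1.803 μm/a
  chloride contribution → 10.42 μm/a
  ⇒ r_corr(carbon steel) = 12.22 μm/a
Category bounds: 1.3…25 μm/a bracket r_corr ⇒ C2

C2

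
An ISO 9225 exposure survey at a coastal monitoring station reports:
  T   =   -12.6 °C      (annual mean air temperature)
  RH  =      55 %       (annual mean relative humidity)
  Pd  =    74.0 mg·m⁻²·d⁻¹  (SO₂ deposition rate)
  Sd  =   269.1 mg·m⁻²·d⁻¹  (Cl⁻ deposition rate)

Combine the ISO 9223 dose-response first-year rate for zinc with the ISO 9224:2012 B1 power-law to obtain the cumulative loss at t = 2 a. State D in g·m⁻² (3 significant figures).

D(2) = 8.55 g·m⁻²

zinc: f(T) = +0.038·(T−10) [T≤10 °C] = -0.8588
  sulphur-dioxide contribution → 0.4559 μm/a
  chloride contribution → 0.226 μm/a
  total first-year rate 0.6818 μm/a
Power-law: D(2) = r_corr · 2^0.813
  D(2) = 0.6818 × 2^0.813 = 0.6818 × 1.757 = 1.198 μm
  Mass loss = 1.198 μm × 7.14 g/cm³ = 8.553 g·m⁻²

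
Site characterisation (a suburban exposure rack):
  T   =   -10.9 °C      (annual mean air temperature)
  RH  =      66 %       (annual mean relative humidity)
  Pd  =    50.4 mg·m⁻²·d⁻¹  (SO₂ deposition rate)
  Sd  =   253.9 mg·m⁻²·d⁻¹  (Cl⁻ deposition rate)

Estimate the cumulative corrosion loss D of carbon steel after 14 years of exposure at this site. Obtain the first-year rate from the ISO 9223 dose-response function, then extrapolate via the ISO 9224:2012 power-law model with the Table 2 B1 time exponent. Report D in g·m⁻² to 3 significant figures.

D(14) = 632 g·m⁻²

carbon steel: temperature factor f = +0.150·(-20.9) = -3.1350
  sulphur-dioxide contribution → 2.213 μm/a
  chloride contribution → 18.03 μm/a
  ⇒ r_corr(carbon steel) = 20.24 μm/a
Power-law: D(14) = r_corr · 14^0.523
  D(14) = 20.24 × 14^0.523 = 20.24 × 3.976 = 80.49 μm
  Mass loss = 80.49 μm × 7.85 g/cm³ = 631.8 g·m⁻²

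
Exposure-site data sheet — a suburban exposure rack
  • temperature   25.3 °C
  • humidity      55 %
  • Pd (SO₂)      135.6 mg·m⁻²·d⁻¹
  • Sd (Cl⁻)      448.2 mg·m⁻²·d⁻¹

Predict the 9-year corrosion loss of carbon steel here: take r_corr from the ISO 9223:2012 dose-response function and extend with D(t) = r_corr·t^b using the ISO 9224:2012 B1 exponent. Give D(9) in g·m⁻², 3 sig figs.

D(9) = 2.62e+03 g·m⁻²

carbon steel: f(T) = -0.054·(T−10) [T>10 °C] = -0.8262
  SO₂ term: 1.77·135.6^0.52·exp(0.02·55-0.8262) = 29.9
  Sd branch = 0.102·Sd^0.62·e^(0.033·RH+0.04·T) = 75.9 μm/a
  r_corr = 29.9 + 75.9 = 105.8 μm/a
Long-term exponent b (ISO 9224 Table 2, B1) = 0.523
  D(9) = 105.8 × 9^0.523 = 105.8 × 3.156 = 333.9 μm
  Mass loss = 333.9 μm × 7.85 g/cm³ = 2621 g·m⁻²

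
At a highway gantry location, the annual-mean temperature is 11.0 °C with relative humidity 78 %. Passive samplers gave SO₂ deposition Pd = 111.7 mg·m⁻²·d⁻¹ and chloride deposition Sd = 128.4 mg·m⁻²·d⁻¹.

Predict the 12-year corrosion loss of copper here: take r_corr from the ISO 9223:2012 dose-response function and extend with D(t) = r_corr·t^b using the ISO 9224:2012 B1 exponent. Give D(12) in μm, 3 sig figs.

copper: f(T) = -0.080·(T−10) [T>10 °C] = -0.0800
  SO₂ term: 0.0053·111.7^0.26·exp(0.059·78-0.0800) = 1.662
  Sd branch = 0.01025·Sd^0.27·e^(0.036·RH+0.049·T) = 1.08 μm/a
  r_corr = 1.662 + 1.08 = 2.743 μm/a
Long-term exponent b (ISO 9224 Table 2, B1) = 0.667
  D(12) = 2.743 × 12^0.667 = 2.743 × 5.246 = 14.39 μm

D(12) = 14.4 μm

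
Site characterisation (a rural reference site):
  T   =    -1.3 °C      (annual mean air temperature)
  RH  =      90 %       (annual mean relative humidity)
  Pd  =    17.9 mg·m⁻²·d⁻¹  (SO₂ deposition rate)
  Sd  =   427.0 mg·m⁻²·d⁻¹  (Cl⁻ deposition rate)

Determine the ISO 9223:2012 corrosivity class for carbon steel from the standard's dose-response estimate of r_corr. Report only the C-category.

C5

carbon steel: temperature factor f = +0.150·(-11.3) = -1.6950
  sulphur-dioxide contribution → 8.812 μm/a
  chloride contribution → 80.67 μm/a
  ⇒ r_corr(carbon steel) = 89.49 μm/a
89.5 μm/a falls in (80, 200] for carbon steel → category C5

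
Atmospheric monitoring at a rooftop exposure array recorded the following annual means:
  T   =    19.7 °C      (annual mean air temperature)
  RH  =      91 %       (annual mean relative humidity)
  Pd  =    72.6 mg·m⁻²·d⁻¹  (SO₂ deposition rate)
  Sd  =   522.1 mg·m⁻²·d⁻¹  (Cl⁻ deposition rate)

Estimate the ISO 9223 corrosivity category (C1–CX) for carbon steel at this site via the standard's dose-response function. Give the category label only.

carbon steel: T>10 °C ⇒ hinge -0.054·(19.7−10) = -0.5238
  SO₂ term: 1.77·72.6^0.52·exp(0.02·91-0.5238) = 60.06
  Sd branch = 0.102·Sd^0.62·e^(0.033·RH+0.04·T) = 218.8 μm/a
  sum: 60.06 + 218.8 → r_corr = 278.8 μm/a
ISO 9223 Table 2 (carbon steel): 200 < 279 ≤ 700 μm/a ⇒ CX

CX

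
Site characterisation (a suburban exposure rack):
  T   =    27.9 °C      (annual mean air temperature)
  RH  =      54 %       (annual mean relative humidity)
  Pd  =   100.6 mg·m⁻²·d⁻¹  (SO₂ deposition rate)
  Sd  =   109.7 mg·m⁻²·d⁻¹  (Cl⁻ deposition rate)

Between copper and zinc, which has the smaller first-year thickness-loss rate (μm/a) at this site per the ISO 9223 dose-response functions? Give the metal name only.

copper

copper: temperature factor f = -0.080·(17.9) = -1.4320
  Pd branch = 0.0053·Pd^0.26·e^(0.059·RH+f) = 0.1016 μm/a
  Sd branch = 0.01025·Sd^0.27·e^(0.036·RH+0.049·T) = 0.999 μm/a
  sum: 0.1016 + 0.999 → r_corr = 1.101 μm/a
zinc: temperature factor f = -0.071·(17.9) = -1.2709
  Pd branch = 0.0129·Pd^0.44·e^(0.046·RH+f) = 0.33 μm/a
  Cl⁻ term: 0.0175·109.7^0.57·exp(0.008·54+0.085·27.9) = 4.202
  sum: 0.33 + 4.202 → r_corr = 4.532 μm/a
Ordering by μm/a: zinc (4.53) > copper (1.1)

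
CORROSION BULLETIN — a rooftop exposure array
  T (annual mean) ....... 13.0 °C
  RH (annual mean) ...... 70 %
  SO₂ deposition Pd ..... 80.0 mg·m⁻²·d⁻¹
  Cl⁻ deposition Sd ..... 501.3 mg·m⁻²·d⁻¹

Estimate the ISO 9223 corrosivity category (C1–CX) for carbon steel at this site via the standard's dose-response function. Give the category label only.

C5

carbon steel: temperature factor f = -0.054·(3.0) = -0.1620
  sulphur-dioxide contribution → 59.6 μm/a
  chloride contribution → 81.6 μm/a
  ⇒ r_corr(carbon steel) = 141.2 μm/a
ISO 9223 Table 2 (carbon steel): 80 < 141 ≤ 200 μm/a ⇒ C5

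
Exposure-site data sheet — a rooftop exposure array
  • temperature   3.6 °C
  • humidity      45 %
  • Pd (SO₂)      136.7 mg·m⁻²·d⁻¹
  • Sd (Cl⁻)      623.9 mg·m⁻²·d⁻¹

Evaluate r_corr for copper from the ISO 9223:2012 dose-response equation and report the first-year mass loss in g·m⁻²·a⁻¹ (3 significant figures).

copper: f(T) = +0.126·(T−10) [T≤10 °C] = -0.8064
  SO₂ term: 0.0053·136.7^0.26·exp(0.059·45-0.8064) = 0.1209
  Sd branch = 0.01025·Sd^0.27·e^(0.036·RH+0.049·T) = 0.3512 μm/a
  r_corr = 0.1209 + 0.3512 = 0.4721 μm/a
Convert to mass loss: 0.4721 μm/a × 8.96 g/cm³ = 4.23 g·m⁻²·a⁻¹

r_corr = 4.23 g·m⁻²·a⁻¹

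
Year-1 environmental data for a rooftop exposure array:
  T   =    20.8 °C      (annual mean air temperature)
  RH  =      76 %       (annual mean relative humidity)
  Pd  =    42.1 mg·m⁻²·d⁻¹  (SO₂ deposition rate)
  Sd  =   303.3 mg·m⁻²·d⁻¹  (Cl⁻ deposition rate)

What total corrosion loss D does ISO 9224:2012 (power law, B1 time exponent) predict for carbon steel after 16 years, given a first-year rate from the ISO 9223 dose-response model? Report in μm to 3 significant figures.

carbon steel: T>10 °C ⇒ hinge -0.054·(20.8−10) = -0.5832
  SO₂ term: 1.77·42.1^0.52·exp(0.02·76-0.5832) = 31.58
  Cl⁻ term: 0.102·303.3^0.62·exp(0.033·76+0.04·20.8) = 99.52
  sum: 31.58 + 99.52 → r_corr = 131.1 μm/a
Power-law: D(16) = r_corr · 16^0.523
  D(16) = 131.1 × 16^0.523 = 131.1 × 4.263 = 558.9 μm

D(16) = 559 μm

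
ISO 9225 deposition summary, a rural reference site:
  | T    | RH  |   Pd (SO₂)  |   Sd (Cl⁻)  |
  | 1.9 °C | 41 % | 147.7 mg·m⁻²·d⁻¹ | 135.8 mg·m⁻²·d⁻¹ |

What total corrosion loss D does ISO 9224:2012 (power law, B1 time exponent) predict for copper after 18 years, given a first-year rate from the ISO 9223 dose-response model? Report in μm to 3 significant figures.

copper: f(T) = +0.126·(T−10) [T≤10 °C] = -1.0206
  SO₂ term: 0.0053·147.7^0.26·exp(0.059·41-1.0206) = 0.07864
  Sd branch = 0.01025·Sd^0.27·e^(0.036·RH+0.049·T) = 0.1854 μm/a
  r_corr = 0.07864 + 0.1854 = 0.264 μm/a
ISO 9224: D(t) = r_corr · t^b with b = 0.667 (copper, B1)
  D(18) = 0.264 × 18^0.667 = 0.264 × 6.875 = 1.815 μm

D(18) = 1.82 μm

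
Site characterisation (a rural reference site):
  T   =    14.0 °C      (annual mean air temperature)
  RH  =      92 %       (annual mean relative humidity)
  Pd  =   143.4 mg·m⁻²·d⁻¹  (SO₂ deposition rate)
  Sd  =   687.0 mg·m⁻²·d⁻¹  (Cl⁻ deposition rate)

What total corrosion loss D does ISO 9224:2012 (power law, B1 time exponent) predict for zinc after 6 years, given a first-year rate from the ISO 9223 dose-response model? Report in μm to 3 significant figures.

D(6) = 46.8 μm

zinc: T>10 °C ⇒ hinge -0.071·(14.0−10) = -0.2840
  Pd branch = 0.0129·Pd^0.44·e^(0.046·RH+f) = 5.944 μm/a
  Cl⁻ term: 0.0175·687.0^0.57·exp(0.008·92+0.085·14.0) = 4.972
  r_corr = 5.944 + 4.972 = 10.92 μm/a
Long-term exponent b (ISO 9224 Table 2, B1) = 0.813
  D(6) = 10.92 × 6^0.813 = 10.92 × 4.292 = 46.85 μm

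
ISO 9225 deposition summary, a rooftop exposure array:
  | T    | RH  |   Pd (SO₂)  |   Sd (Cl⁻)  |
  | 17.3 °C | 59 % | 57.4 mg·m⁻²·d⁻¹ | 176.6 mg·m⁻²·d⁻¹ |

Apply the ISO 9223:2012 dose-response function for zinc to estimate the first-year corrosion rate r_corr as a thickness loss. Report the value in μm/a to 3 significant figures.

r_corr = 3.02 μm/a

zinc: f(T) = -0.071·(T−10) [T>10 °C] = -0.5183
  sulphur-dioxide contribution → 0.6888 μm/a
  chloride contribution → 2.33 μm/a
  total first-year rate 3.019 μm/a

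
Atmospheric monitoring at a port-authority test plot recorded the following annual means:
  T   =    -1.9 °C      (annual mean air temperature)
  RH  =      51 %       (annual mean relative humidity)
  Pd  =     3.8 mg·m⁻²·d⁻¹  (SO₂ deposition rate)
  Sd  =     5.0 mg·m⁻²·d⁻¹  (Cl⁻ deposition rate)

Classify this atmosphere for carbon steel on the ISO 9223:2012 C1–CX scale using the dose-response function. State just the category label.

C2

carbon steel: T≤10 °C ⇒ hinge +0.150·(-1.9−10) = -1.7850
  Pd branch = 1.77·Pd^0.52·e^(0.02·RH+f) = 1.649 μm/a
  Sd branch = 0.102·Sd^0.62·e^(0.033·RH+0.04·T) = 1.38 μm/a
  sum: 1.649 + 1.38 → r_corr = 3.029 μm/a
3.03 μm/a falls in (1.3, 25] for carbon steel → category C2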